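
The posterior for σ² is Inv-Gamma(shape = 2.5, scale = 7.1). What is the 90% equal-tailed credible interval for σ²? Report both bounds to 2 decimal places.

Inverse-Gamma(2.5, 7.1) quantiles: F⁻¹(0.05) and F⁻¹(0.95).
Equivalently, 1/σ² ~ Gamma(2.5, rate = 7.1); invert its 0.95 and 0.05 quantiles.
Posterior mean ≈ 4.73, SD ≈ 6.69; a Normal approximation gives roughly [-6.28, 15.74].
Exact: lower = 1.28; upper = 12.40.

[1.28, 12.40]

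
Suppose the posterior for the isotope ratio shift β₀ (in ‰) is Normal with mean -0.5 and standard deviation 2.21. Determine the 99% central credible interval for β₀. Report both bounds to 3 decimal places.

[-6.193, 5.193]

The posterior is symmetric, so the 99% equal-tailed interval is β₀ = -0.5 ± z·2.21 with z = 2.576.
Half-width: 2.576 × 2.21 = 5.693.
-0.5 − 5.693 = -6.193; -0.5 + 5.693 = 5.193.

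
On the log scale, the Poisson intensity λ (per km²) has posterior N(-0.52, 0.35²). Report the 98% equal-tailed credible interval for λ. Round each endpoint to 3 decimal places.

On the log scale the 98% interval is -0.52 ± 2.326 × 0.35 = [-1.3342, 0.2942].
Exponentiate: [e^-1.3342, e^0.2942] = [0.263, 1.342].

[0.263, 1.342]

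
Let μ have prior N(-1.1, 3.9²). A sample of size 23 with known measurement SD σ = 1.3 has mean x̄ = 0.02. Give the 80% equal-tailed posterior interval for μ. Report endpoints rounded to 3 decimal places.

[-0.332, 0.361]

Posterior precision = 1/3.9² + 23/1.3² = 0.0657 + 13.6095 = 13.6752, so posterior SD = 0.2704.
Posterior mean = (-1.1/3.9² + 23·0.02/1.3²) / 13.6752 = 0.0146.
Interval: 0.0146 ± 1.282 × 0.2704 → [-0.332, 0.361].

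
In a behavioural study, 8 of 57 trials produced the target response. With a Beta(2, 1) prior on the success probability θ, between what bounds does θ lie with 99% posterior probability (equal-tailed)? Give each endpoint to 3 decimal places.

[0.066, 0.308]

Posterior: Beta(2+8, 1+49) = Beta(10, 50).
Equal-tailed 99% interval: the 0.005 and 0.995 quantiles of Beta(10, 50).
Posterior mean ≈ 0.167, SD ≈ 0.048; a Normal approximation gives roughly [0.044, 0.290].
Exact: F⁻¹(0.005) = 0.066; F⁻¹(0.995) = 0.308.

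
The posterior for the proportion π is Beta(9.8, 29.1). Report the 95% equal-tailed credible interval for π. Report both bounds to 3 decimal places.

[0.130, 0.398]

Posterior: Beta(9.8, 29.1).
Equal-tailed 95% interval: the 0.025 and 0.975 quantiles of Beta(9.8, 29.1).
Posterior mean ≈ 0.252, SD ≈ 0.069; a Normal approximation gives roughly [0.117, 0.387].
Exact: F⁻¹(0.025) = 0.130; F⁻¹(0.975) = 0.398.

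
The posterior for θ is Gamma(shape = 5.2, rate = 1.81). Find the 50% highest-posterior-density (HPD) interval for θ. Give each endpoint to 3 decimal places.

The posterior is unimodal and skewed, so the HPD interval has equal density at both endpoints and is the shortest 50% interval.
Solving f(1.626) = f(3.189) with F(3.189) − F(1.626) = 0.50 gives [1.626, 3.189].
For comparison, the equal-tailed interval is [1.954, 3.594]; the HPD is narrower and shifted toward the mode.

[1.626, 3.189]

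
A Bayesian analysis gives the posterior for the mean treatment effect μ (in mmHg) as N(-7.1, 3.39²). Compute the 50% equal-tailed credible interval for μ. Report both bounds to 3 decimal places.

The posterior is symmetric, so the 50% equal-tailed interval is μ = -7.1 ± z·3.39 with z = 0.674.
Half-width: 0.674 × 3.39 = 2.287.
-7.1 − 2.287 = -9.387; -7.1 + 2.287 = -4.813.

[-9.387, -4.813]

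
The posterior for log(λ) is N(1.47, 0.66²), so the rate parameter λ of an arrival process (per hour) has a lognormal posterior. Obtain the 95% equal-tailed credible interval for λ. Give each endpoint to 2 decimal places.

On the log scale the 95% interval is 1.47 ± 1.960 × 0.66 = [0.1764, 2.7636].
Exponentiate: [e^0.1764, e^2.7636] = [1.19, 15.86].

[1.19, 15.86]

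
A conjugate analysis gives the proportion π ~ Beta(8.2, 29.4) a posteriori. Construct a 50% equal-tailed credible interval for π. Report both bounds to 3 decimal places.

[0.170, 0.261]

Posterior: Beta(8.2, 29.4).
Equal-tailed 50% interval: the 0.25 and 0.75 quantiles of Beta(8.2, 29.4).
Posterior mean ≈ 0.218, SD ≈ 0.066; a Normal approximation gives roughly [0.173, 0.263].
Exact: F⁻¹(0.25) = 0.170; F⁻¹(0.75) = 0.261.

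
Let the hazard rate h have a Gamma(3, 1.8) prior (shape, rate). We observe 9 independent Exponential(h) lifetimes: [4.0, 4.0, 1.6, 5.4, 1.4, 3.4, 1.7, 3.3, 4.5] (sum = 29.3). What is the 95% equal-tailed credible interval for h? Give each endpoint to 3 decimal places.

Posterior: Gamma(3+9, 1.8+29.3) = Gamma(12, 31.1) (shape, rate).
Equal-tailed 95% interval: Gamma(12, 31.1) quantiles at 0.025 and 0.975.
Posterior mean ≈ 0.386, SD ≈ 0.111; a Normal approximation gives roughly [0.168, 0.604].
Exact: lower = 0.199; upper = 0.633.

[0.199, 0.633]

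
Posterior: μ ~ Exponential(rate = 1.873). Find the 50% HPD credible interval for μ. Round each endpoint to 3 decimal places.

The exponential density is strictly decreasing on [0, ∞), so the HPD interval is anchored at 0: [0, q] with P(μ ≤ q) = 0.50.
q = −ln(1 − 0.50) / 1.873 = 0.6931 / 1.873 = 0.370.

[0.000, 0.370]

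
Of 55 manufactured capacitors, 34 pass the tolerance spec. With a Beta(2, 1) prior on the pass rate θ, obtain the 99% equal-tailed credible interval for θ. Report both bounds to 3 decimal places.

[0.453, 0.773]

Posterior: Beta(2+34, 1+21) = Beta(36, 22).
Equal-tailed 99% interval: the 0.005 and 0.995 quantiles of Beta(36, 22).
Posterior mean ≈ 0.621, SD ≈ 0.063; a Normal approximation gives roughly [0.458, 0.783].
Exact: F⁻¹(0.005) = 0.453; F⁻¹(0.995) = 0.773.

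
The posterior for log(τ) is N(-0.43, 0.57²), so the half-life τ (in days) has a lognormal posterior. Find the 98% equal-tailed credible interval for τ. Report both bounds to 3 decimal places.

[0.173, 2.450]

On the log scale the 98% interval is -0.43 ± 2.326 × 0.57 = [-1.7560, 0.8960].
Exponentiate: [e^-1.7560, e^0.8960] = [0.173, 2.450].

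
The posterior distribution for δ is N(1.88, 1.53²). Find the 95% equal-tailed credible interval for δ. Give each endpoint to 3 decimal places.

The posterior is symmetric, so the 95% equal-tailed interval is δ = 1.88 ± z·1.53 with z = 1.960.
Half-width: 1.960 × 1.53 = 2.999.
1.88 − 2.999 = -1.119; 1.88 + 2.999 = 4.879.

[-1.119, 4.879]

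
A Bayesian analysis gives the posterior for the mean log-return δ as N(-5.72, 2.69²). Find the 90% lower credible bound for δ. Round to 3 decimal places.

-9.167

Need L with P(δ ≥ L) = 0.90: L = -5.72 − z_{0.1}·2.69.
z = 1.282; L = -5.72 − 1.282 × 2.69 = -9.167.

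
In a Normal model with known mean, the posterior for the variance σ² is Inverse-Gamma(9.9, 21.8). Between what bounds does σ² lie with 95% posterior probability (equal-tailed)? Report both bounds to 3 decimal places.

Inverse-Gamma(9.9, 21.8) quantiles: F⁻¹(0.025) and F⁻¹(0.975).
Equivalently, 1/σ² ~ Gamma(9.9, rate = 21.8); invert its 0.975 and 0.025 quantiles.
Posterior mean ≈ 2.449, SD ≈ 0.871; a Normal approximation gives roughly [0.741, 4.157].
Exact: lower = 1.286; upper = 4.612.

[1.286, 4.612]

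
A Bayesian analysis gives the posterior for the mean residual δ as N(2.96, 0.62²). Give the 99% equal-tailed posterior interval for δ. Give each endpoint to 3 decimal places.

[1.363, 4.557]

The posterior is symmetric, so the 99% equal-tailed interval is δ = 2.96 ± z·0.62 with z = 2.576.
Half-width: 2.576 × 0.62 = 1.597.
2.96 − 1.597 = 1.363; 2.96 + 1.597 = 4.557.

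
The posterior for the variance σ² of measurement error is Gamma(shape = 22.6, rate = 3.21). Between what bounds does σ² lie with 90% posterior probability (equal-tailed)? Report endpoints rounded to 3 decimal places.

Posterior: Gamma(shape 22.6, rate 3.21).
Equal-tailed 90% interval: Gamma(22.6, 3.21) quantiles at 0.05 and 0.95.
Posterior mean ≈ 7.040, SD ≈ 1.481; a Normal approximation gives roughly [4.605, 9.476].
Exact: lower = 4.794; upper = 9.640.

[4.794, 9.640]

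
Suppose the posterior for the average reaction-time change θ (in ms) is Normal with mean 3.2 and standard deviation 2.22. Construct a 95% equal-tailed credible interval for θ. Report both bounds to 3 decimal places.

The posterior is symmetric, so the 95% equal-tailed interval is θ = 3.2 ± z·2.22 with z = 1.960.
Half-width: 1.960 × 2.22 = 4.351.
3.2 − 4.351 = -1.151; 3.2 + 4.351 = 7.551.

[-1.151, 7.551]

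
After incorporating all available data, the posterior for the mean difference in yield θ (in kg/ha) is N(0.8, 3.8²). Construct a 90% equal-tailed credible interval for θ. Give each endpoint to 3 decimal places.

The posterior is symmetric, so the 90% equal-tailed interval is θ = 0.8 ± z·3.8 with z = 1.645.
Half-width: 1.645 × 3.8 = 6.250.
0.8 − 6.250 = -5.450; 0.8 + 6.250 = 7.050.

[-5.450, 7.050]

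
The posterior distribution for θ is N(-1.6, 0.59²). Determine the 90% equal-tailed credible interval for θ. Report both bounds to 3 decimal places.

[-2.570, -0.630]

The posterior is symmetric, so the 90% equal-tailed interval is θ = -1.6 ± z·0.59 with z = 1.645.
Half-width: 1.645 × 0.59 = 0.970.
-1.6 − 0.970 = -2.570; -1.6 + 0.970 = -0.630.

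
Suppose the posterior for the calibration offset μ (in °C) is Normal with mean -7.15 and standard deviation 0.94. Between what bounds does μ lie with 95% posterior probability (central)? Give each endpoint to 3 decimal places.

The posterior is symmetric, so the 95% equal-tailed interval is μ = -7.15 ± z·0.94 with z = 1.960.
Half-width: 1.960 × 0.94 = 1.842.
-7.15 − 1.842 = -8.992; -7.15 + 1.842 = -5.308.

[-8.992, -5.308]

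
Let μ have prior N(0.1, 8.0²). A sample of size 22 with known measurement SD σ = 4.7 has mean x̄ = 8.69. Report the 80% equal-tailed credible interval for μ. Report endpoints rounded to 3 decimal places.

Posterior precision = 1/8.0² + 22/4.7² = 0.0156 + 0.9959 = 1.0116, so posterior SD = 0.9943.
Posterior mean = (0.1/8.0² + 22·8.69/4.7²) / 1.0116 = 8.5573.
Interval: 8.5573 ± 1.282 × 0.9943 → [7.283, 9.832].

[7.283, 9.832]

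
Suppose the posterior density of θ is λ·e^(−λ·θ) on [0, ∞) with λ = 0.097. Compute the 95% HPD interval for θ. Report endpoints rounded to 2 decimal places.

The exponential density is strictly decreasing on [0, ∞), so the HPD interval is anchored at 0: [0, q] with P(θ ≤ q) = 0.95.
q = −ln(1 − 0.95) / 0.097 = 2.9957 / 0.097 = 30.88.

[0.00, 30.88]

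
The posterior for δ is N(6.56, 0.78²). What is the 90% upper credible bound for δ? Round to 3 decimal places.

Need U with P(δ ≤ U) = 0.90: U = 6.56 + z_{0.1}·0.78.
z = 1.282; U = 6.56 + 1.282 × 0.78 = 7.560.

7.560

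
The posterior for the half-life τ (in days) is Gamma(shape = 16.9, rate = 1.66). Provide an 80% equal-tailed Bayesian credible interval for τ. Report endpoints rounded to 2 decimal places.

[7.16, 13.46]

Posterior: Gamma(shape 16.9, rate 1.66).
Equal-tailed 80% interval: Gamma(16.9, 1.66) quantiles at 0.1 and 0.9.
Posterior mean ≈ 10.18, SD ≈ 2.48; a Normal approximation gives roughly [7.01, 13.35].
Exact: lower = 7.16; upper = 13.46.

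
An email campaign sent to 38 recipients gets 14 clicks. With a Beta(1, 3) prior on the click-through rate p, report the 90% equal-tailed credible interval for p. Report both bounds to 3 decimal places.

[0.241, 0.481]

Posterior: Beta(1+14, 3+24) = Beta(15, 27).
Equal-tailed 90% interval: the 0.05 and 0.95 quantiles of Beta(15, 27).
Posterior mean ≈ 0.357, SD ≈ 0.073; a Normal approximation gives roughly [0.237, 0.477].
Exact: F⁻¹(0.05) = 0.241; F⁻¹(0.95) = 0.481.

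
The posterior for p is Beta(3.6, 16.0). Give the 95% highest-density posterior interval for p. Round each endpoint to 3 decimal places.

[0.036, 0.351]

The posterior is unimodal and skewed, so the HPD interval has equal density at both endpoints and is the shortest 95% interval.
Solving f(0.036) = f(0.351) with F(0.351) − F(0.036) = 0.95 gives [0.036, 0.351].
For comparison, the equal-tailed interval is [0.050, 0.377]; the HPD is narrower and shifted toward the mode.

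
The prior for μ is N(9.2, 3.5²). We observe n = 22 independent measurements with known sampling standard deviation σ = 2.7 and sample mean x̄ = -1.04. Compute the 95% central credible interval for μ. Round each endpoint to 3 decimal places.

Posterior precision = 1/3.5² + 22/2.7² = 0.0816 + 3.0178 = 3.0995, so posterior SD = 0.5680.
Posterior mean = (9.2/3.5² + 22·-1.04/2.7²) / 3.0995 = -0.7703.
Interval: -0.7703 ± 1.960 × 0.5680 → [-1.884, 0.343].

[-1.884, 0.343]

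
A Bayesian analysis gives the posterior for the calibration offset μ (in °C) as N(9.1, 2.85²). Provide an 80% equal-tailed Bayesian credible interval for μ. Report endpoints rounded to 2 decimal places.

[5.45, 12.75]

The posterior is symmetric, so the 80% equal-tailed interval is μ = 9.1 ± z·2.85 with z = 1.282.
Half-width: 1.282 × 2.85 = 3.65.
9.1 − 3.65 = 5.45; 9.1 + 3.65 = 12.75.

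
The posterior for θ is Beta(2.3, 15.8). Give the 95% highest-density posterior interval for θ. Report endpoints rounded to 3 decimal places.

[0.008, 0.276]

The posterior is unimodal and skewed, so the HPD interval has equal density at both endpoints and is the shortest 95% interval.
Solving f(0.008) = f(0.276) with F(0.276) − F(0.008) = 0.95 gives [0.008, 0.276].
For comparison, the equal-tailed interval is [0.021, 0.310]; the HPD is narrower and shifted toward the mode.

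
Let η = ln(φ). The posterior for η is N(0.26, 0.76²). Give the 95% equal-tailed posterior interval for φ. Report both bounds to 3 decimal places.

[0.292, 5.752]

On the log scale the 95% interval is 0.26 ± 1.960 × 0.76 = [-1.2296, 1.7496].
Exponentiate: [e^-1.2296, e^1.7496] = [0.292, 5.752].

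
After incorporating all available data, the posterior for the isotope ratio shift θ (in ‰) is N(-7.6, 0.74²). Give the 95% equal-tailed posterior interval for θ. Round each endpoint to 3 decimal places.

The posterior is symmetric, so the 95% equal-tailed interval is θ = -7.6 ± z·0.74 with z = 1.960.
Half-width: 1.960 × 0.74 = 1.450.
-7.6 − 1.450 = -9.050; -7.6 + 1.450 = -6.150.

[-9.050, -6.150]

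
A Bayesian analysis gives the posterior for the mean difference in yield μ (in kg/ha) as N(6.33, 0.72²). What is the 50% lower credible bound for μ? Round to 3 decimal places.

6.330

Need L with P(μ ≥ L) = 0.50: L = 6.33 − z_{0.5}·0.72.
z = 0.000; L = 6.33 − 0.000 × 0.72 = 6.330.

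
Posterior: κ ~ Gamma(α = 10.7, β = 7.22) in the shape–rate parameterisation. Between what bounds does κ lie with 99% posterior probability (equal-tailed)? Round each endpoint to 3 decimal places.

[0.573, 2.906]

Posterior: Gamma(shape 10.7, rate 7.22).
Equal-tailed 99% interval: Gamma(10.7, 7.22) quantiles at 0.005 and 0.995.
Posterior mean ≈ 1.482, SD ≈ 0.453; a Normal approximation gives roughly [0.315, 2.649].
Exact: lower = 0.573; upper = 2.906.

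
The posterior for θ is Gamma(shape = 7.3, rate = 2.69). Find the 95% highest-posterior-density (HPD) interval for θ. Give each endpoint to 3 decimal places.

The posterior is unimodal and skewed, so the HPD interval has equal density at both endpoints and is the shortest 95% interval.
Solving f(0.942) = f(4.712) with F(4.712) − F(0.942) = 0.95 gives [0.942, 4.712].
For comparison, the equal-tailed interval is [1.117, 5.008]; the HPD is narrower and shifted toward the mode.

[0.942, 4.712]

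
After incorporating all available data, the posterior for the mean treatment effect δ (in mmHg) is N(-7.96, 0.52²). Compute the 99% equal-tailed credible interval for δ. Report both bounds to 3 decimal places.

[-9.299, -6.621]

The posterior is symmetric, so the 99% equal-tailed interval is δ = -7.96 ± z·0.52 with z = 2.576.
Half-width: 2.576 × 0.52 = 1.339.
-7.96 − 1.339 = -9.299; -7.96 + 1.339 = -6.621.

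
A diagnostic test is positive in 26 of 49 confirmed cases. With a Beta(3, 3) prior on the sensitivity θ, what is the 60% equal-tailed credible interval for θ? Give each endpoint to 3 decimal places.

[0.471, 0.584]

Posterior: Beta(3+26, 3+23) = Beta(29, 26).
Equal-tailed 60% interval: the 0.2 and 0.8 quantiles of Beta(29, 26).
Posterior mean ≈ 0.527, SD ≈ 0.067; a Normal approximation gives roughly [0.471, 0.583].
Exact: F⁻¹(0.2) = 0.471; F⁻¹(0.8) = 0.584.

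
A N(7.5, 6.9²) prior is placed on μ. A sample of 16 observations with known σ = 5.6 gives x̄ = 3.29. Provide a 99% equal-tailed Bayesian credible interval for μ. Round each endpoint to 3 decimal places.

[-0.078, 6.991]

Posterior precision = 1/6.9² + 16/5.6² = 0.0210 + 0.5102 = 0.5312, so posterior SD = 1.3720.
Posterior mean = (7.5/6.9² + 16·3.29/5.6²) / 0.5312 = 3.4565.
Interval: 3.4565 ± 2.576 × 1.3720 → [-0.078, 6.991].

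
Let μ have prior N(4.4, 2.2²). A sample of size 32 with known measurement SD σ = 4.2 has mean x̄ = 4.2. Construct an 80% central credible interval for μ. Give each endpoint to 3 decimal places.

[3.319, 5.122]

Posterior precision = 1/2.2² + 32/4.2² = 0.2066 + 1.8141 = 2.0207, so posterior SD = 0.7035.
Posterior mean = (4.4/2.2² + 32·4.2/4.2²) / 2.0207 = 4.2204.
Interval: 4.2204 ± 1.282 × 0.7035 → [3.319, 5.122].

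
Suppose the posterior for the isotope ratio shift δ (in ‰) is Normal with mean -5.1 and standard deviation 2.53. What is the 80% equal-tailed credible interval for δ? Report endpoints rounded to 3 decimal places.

The posterior is symmetric, so the 80% equal-tailed interval is δ = -5.1 ± z·2.53 with z = 1.282.
Half-width: 1.282 × 2.53 = 3.242.
-5.1 − 3.242 = -8.342; -5.1 + 3.242 = -1.858.

[-8.342, -1.858]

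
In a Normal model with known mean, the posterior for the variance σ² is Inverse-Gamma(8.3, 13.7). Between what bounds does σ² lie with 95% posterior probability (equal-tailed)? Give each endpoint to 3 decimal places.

[0.924, 3.753]

Inverse-Gamma(8.3, 13.7) quantiles: F⁻¹(0.025) and F⁻¹(0.975).
Equivalently, 1/σ² ~ Gamma(8.3, rate = 13.7); invert its 0.975 and 0.025 quantiles.
Posterior mean ≈ 1.877, SD ≈ 0.748; a Normal approximation gives roughly [0.411, 3.342].
Exact: lower = 0.924; upper = 3.753.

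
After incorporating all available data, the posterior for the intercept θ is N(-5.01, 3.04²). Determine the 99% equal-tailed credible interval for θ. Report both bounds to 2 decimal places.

The posterior is symmetric, so the 99% equal-tailed interval is θ = -5.01 ± z·3.04 with z = 2.576.
Half-width: 2.576 × 3.04 = 7.83.
-5.01 − 7.83 = -12.84; -5.01 + 7.83 = 2.82.

[-12.84, 2.82]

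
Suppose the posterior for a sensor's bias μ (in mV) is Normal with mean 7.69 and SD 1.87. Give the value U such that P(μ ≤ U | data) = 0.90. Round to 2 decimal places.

10.09

Need U with P(μ ≤ U) = 0.90: U = 7.69 + z_{0.1}·1.87.
z = 1.282; U = 7.69 + 1.282 × 1.87 = 10.09.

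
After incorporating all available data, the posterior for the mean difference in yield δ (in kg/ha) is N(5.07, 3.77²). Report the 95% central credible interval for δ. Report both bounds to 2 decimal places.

[-2.32, 12.46]

The posterior is symmetric, so the 95% equal-tailed interval is δ = 5.07 ± z·3.77 with z = 1.960.
Half-width: 1.960 × 3.77 = 7.39.
5.07 − 7.39 = -2.32; 5.07 + 7.39 = 12.46.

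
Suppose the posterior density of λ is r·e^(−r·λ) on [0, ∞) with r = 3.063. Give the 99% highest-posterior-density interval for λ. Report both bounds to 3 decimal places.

The exponential density is strictly decreasing on [0, ∞), so the HPD interval is anchored at 0: [0, q] with P(λ ≤ q) = 0.99.
q = −ln(1 − 0.99) / 3.063 = 4.6052 / 3.063 = 1.503.

[0.000, 1.503]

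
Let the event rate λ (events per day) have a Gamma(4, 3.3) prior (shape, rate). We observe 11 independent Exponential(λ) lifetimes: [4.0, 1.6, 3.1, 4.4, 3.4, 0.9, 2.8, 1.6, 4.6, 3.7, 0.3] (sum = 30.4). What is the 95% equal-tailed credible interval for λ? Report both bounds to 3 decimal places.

[0.249, 0.697]

Posterior: Gamma(4+11, 3.3+30.4) = Gamma(15, 33.7) (shape, rate).
Equal-tailed 95% interval: Gamma(15, 33.7) quantiles at 0.025 and 0.975.
Posterior mean ≈ 0.445, SD ≈ 0.115; a Normal approximation gives roughly [0.220, 0.670].
Exact: lower = 0.249; upper = 0.697.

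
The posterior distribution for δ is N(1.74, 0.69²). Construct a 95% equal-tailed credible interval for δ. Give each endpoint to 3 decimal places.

The posterior is symmetric, so the 95% equal-tailed interval is δ = 1.74 ± z·0.69 with z = 1.960.
Half-width: 1.960 × 0.69 = 1.352.
1.74 − 1.352 = 0.388; 1.74 + 1.352 = 3.092.

[0.388, 3.092]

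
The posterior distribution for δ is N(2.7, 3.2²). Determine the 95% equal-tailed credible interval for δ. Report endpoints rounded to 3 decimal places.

The posterior is symmetric, so the 95% equal-tailed interval is δ = 2.7 ± z·3.2 with z = 1.960.
Half-width: 1.960 × 3.2 = 6.272.
2.7 − 6.272 = -3.572; 2.7 + 6.272 = 8.972.

[-3.572, 8.972]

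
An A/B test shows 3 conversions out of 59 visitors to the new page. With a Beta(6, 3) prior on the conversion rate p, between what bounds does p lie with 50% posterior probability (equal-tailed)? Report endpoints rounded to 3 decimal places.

[0.103, 0.158]

Posterior: Beta(6+3, 3+56) = Beta(9, 59).
Equal-tailed 50% interval: the 0.25 and 0.75 quantiles of Beta(9, 59).
Posterior mean ≈ 0.132, SD ≈ 0.041; a Normal approximation gives roughly [0.105, 0.160].
Exact: F⁻¹(0.25) = 0.103; F⁻¹(0.75) = 0.158.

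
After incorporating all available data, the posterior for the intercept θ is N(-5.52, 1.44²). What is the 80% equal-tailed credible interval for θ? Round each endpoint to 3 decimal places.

[-7.365, -3.675]

The posterior is symmetric, so the 80% equal-tailed interval is θ = -5.52 ± z·1.44 with z = 1.282.
Half-width: 1.282 × 1.44 = 1.845.
-5.52 − 1.845 = -7.365; -5.52 + 1.845 = -3.675.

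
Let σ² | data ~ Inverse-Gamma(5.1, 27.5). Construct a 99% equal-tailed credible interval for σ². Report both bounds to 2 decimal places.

Inverse-Gamma(5.1, 27.5) quantiles: F⁻¹(0.005) and F⁻¹(0.995).
Equivalently, 1/σ² ~ Gamma(5.1, rate = 27.5); invert its 0.995 and 0.005 quantiles.
Posterior mean ≈ 6.71, SD ≈ 3.81; a Normal approximation gives roughly [-3.11, 16.52].
Exact: lower = 2.16; upper = 24.52.

[2.16, 24.52]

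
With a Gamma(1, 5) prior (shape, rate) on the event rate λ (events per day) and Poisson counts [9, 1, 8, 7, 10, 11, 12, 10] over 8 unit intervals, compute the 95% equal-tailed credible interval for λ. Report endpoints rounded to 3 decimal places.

Posterior: Gamma(1+68, 5+8) = Gamma(69, 13) (shape, rate).
Equal-tailed 95% interval: Gamma(69, 13) quantiles at 0.025 and 0.975.
Posterior mean ≈ 5.308, SD ≈ 0.639; a Normal approximation gives roughly [4.055, 6.560].
Exact: lower = 4.130; upper = 6.631.

[4.130, 6.631]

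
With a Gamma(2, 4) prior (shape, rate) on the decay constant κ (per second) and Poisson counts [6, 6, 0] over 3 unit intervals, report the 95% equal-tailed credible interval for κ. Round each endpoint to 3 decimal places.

Posterior: Gamma(2+12, 4+3) = Gamma(14, 7) (shape, rate).
Equal-tailed 95% interval: Gamma(14, 7) quantiles at 0.025 and 0.975.
Posterior mean ≈ 2.000, SD ≈ 0.535; a Normal approximation gives roughly [0.952, 3.048].
Exact: lower = 1.093; upper = 3.176.

[1.093, 3.176]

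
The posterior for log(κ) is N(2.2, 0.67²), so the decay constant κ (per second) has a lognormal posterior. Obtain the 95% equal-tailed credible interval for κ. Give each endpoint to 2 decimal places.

On the log scale the 95% interval is 2.2 ± 1.960 × 0.67 = [0.8868, 3.5132].
Exponentiate: [e^0.8868, e^3.5132] = [2.43, 33.55].

[2.43, 33.55]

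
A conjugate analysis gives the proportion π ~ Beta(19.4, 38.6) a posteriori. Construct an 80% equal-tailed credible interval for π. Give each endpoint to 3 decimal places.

[0.257, 0.415]

Posterior: Beta(19.4, 38.6).
Equal-tailed 80% interval: the 0.1 and 0.9 quantiles of Beta(19.4, 38.6).
Posterior mean ≈ 0.334, SD ≈ 0.061; a Normal approximation gives roughly [0.256, 0.413].
Exact: F⁻¹(0.1) = 0.257; F⁻¹(0.9) = 0.415.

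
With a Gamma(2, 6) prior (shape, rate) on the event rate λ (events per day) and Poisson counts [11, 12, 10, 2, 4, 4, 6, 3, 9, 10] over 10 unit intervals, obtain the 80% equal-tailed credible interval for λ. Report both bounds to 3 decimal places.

[3.893, 5.259]

Posterior: Gamma(2+71, 6+10) = Gamma(73, 16) (shape, rate).
Equal-tailed 80% interval: Gamma(73, 16) quantiles at 0.1 and 0.9.
Posterior mean ≈ 4.562, SD ≈ 0.534; a Normal approximation gives roughly [3.878, 5.247].
Exact: lower = 3.893; upper = 5.259.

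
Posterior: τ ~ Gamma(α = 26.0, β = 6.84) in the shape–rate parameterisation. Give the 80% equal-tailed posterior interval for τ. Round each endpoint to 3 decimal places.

[2.883, 4.782]

Posterior: Gamma(shape 26.0, rate 6.84).
Equal-tailed 80% interval: Gamma(26.0, 6.84) quantiles at 0.1 and 0.9.
Posterior mean ≈ 3.801, SD ≈ 0.745; a Normal approximation gives roughly [2.846, 4.757].
Exact: lower = 2.883; upper = 4.782.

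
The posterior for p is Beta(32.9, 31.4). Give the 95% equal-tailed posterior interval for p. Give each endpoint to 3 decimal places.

[0.390, 0.632]

Posterior: Beta(32.9, 31.4).
Equal-tailed 95% interval: the 0.025 and 0.975 quantiles of Beta(32.9, 31.4).
Posterior mean ≈ 0.512, SD ≈ 0.062; a Normal approximation gives roughly [0.390, 0.633].
Exact: F⁻¹(0.025) = 0.390; F⁻¹(0.975) = 0.632.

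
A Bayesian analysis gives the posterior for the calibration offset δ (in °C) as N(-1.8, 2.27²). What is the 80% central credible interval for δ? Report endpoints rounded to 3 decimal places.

The posterior is symmetric, so the 80% equal-tailed interval is δ = -1.8 ± z·2.27 with z = 1.282.
Half-width: 1.282 × 2.27 = 2.909.
-1.8 − 2.909 = -4.709; -1.8 + 2.909 = 1.109.

[-4.709, 1.109]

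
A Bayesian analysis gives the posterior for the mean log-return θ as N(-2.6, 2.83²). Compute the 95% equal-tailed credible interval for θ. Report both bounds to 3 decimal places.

[-8.147, 2.947]

The posterior is symmetric, so the 95% equal-tailed interval is θ = -2.6 ± z·2.83 with z = 1.960.
Half-width: 1.960 × 2.83 = 5.547.
-2.6 − 5.547 = -8.147; -2.6 + 5.547 = 2.947.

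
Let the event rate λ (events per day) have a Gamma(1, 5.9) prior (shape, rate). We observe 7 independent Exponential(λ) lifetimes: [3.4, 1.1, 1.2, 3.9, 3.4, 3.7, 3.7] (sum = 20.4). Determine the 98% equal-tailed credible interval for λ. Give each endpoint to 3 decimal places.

Posterior: Gamma(1+7, 5.9+20.4) = Gamma(8, 26.3) (shape, rate).
Equal-tailed 98% interval: Gamma(8, 26.3) quantiles at 0.01 and 0.99.
Posterior mean ≈ 0.304, SD ≈ 0.108; a Normal approximation gives roughly [0.054, 0.554].
Exact: lower = 0.110; upper = 0.608.

[0.110, 0.608]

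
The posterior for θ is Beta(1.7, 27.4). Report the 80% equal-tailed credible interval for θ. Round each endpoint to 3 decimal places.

Posterior: Beta(1.7, 27.4).
Equal-tailed 80% interval: the 0.1 and 0.9 quantiles of Beta(1.7, 27.4).
Posterior mean ≈ 0.058, SD ≈ 0.043; a Normal approximation gives roughly [0.004, 0.113].
Exact: F⁻¹(0.1) = 0.014; F⁻¹(0.9) = 0.117.

[0.014, 0.117]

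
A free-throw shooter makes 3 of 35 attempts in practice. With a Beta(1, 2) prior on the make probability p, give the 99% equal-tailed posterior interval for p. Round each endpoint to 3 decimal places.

Posterior: Beta(1+3, 2+32) = Beta(4, 34).
Equal-tailed 99% interval: the 0.005 and 0.995 quantiles of Beta(4, 34).
Posterior mean ≈ 0.105, SD ≈ 0.049; a Normal approximation gives roughly [-0.021, 0.232].
Exact: F⁻¹(0.005) = 0.019; F⁻¹(0.995) = 0.266.

[0.019, 0.266]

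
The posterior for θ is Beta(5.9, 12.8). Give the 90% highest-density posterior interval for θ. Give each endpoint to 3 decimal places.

The posterior is unimodal and skewed, so the HPD interval has equal density at both endpoints and is the shortest 90% interval.
Solving f(0.143) = f(0.484) with F(0.484) − F(0.143) = 0.90 gives [0.143, 0.484].
For comparison, the equal-tailed interval is [0.155, 0.499]; the HPD is narrower and shifted toward the mode.

[0.143, 0.484]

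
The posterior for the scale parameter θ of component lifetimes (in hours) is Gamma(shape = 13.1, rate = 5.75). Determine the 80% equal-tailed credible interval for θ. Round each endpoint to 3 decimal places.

[1.518, 3.113]

Posterior: Gamma(shape 13.1, rate 5.75).
Equal-tailed 80% interval: Gamma(13.1, 5.75) quantiles at 0.1 and 0.9.
Posterior mean ≈ 2.278, SD ≈ 0.629; a Normal approximation gives roughly [1.472, 3.085].
Exact: lower = 1.518; upper = 3.113.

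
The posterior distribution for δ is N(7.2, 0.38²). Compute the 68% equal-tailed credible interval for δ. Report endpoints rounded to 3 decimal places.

The posterior is symmetric, so the 68% equal-tailed interval is δ = 7.2 ± z·0.38 with z = 0.994.
Half-width: 0.994 × 0.38 = 0.378.
7.2 − 0.378 = 6.822; 7.2 + 0.378 = 7.578.

[6.822, 7.578]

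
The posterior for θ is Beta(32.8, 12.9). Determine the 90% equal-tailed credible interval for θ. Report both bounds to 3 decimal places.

Posterior: Beta(32.8, 12.9).
Equal-tailed 90% interval: the 0.05 and 0.95 quantiles of Beta(32.8, 12.9).
Posterior mean ≈ 0.718, SD ≈ 0.066; a Normal approximation gives roughly [0.609, 0.826].
Exact: F⁻¹(0.05) = 0.604; F⁻¹(0.95) = 0.820.

[0.604, 0.820]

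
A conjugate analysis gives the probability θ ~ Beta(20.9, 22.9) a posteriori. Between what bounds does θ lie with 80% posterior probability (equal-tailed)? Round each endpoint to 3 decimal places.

Posterior: Beta(20.9, 22.9).
Equal-tailed 80% interval: the 0.1 and 0.9 quantiles of Beta(20.9, 22.9).
Posterior mean ≈ 0.477, SD ≈ 0.075; a Normal approximation gives roughly [0.382, 0.573].
Exact: F⁻¹(0.1) = 0.381; F⁻¹(0.9) = 0.574.

[0.381, 0.574]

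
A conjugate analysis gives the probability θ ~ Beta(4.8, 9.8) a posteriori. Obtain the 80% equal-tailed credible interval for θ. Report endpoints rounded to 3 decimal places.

[0.179, 0.489]

Posterior: Beta(4.8, 9.8).
Equal-tailed 80% interval: the 0.1 and 0.9 quantiles of Beta(4.8, 9.8).
Posterior mean ≈ 0.329, SD ≈ 0.119; a Normal approximation gives roughly [0.176, 0.481].
Exact: F⁻¹(0.1) = 0.179; F⁻¹(0.9) = 0.489.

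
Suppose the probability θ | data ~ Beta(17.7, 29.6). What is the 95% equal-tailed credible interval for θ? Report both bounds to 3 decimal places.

[0.243, 0.515]

Posterior: Beta(17.7, 29.6).
Equal-tailed 95% interval: the 0.025 and 0.975 quantiles of Beta(17.7, 29.6).
Posterior mean ≈ 0.374, SD ≈ 0.070; a Normal approximation gives roughly [0.238, 0.511].
Exact: F⁻¹(0.025) = 0.243; F⁻¹(0.975) = 0.515.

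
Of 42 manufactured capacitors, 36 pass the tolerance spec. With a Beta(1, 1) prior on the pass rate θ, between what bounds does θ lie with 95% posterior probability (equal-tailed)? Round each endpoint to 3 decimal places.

Posterior: Beta(1+36, 1+6) = Beta(37, 7).
Equal-tailed 95% interval: the 0.025 and 0.975 quantiles of Beta(37, 7).
Posterior mean ≈ 0.841, SD ≈ 0.055; a Normal approximation gives roughly [0.734, 0.948].
Exact: F⁻¹(0.025) = 0.721; F⁻¹(0.975) = 0.932.

[0.721, 0.932]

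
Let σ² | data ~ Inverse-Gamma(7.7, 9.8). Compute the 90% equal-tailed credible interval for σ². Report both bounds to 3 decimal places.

[0.768, 2.599]

Inverse-Gamma(7.7, 9.8) quantiles: F⁻¹(0.05) and F⁻¹(0.95).
Equivalently, 1/σ² ~ Gamma(7.7, rate = 9.8); invert its 0.95 and 0.05 quantiles.
Posterior mean ≈ 1.463, SD ≈ 0.613; a Normal approximation gives roughly [0.455, 2.470].
Exact: lower = 0.768; upper = 2.599.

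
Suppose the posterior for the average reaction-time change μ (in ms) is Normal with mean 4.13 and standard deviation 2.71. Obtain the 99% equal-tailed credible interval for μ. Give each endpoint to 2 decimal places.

[-2.85, 11.11]

The posterior is symmetric, so the 99% equal-tailed interval is μ = 4.13 ± z·2.71 with z = 2.576.
Half-width: 2.576 × 2.71 = 6.98.
4.13 − 6.98 = -2.85; 4.13 + 6.98 = 11.11.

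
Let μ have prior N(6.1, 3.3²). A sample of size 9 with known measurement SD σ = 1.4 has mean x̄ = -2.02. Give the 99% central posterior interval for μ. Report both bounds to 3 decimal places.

Posterior precision = 1/3.3² + 9/1.4² = 0.0918 + 4.5918 = 4.6837, so posterior SD = 0.4621.
Posterior mean = (6.1/3.3² + 9·-2.02/1.4²) / 4.6837 = -1.8608.
Interval: -1.8608 ± 2.576 × 0.4621 → [-3.051, -0.671].

[-3.051, -0.671]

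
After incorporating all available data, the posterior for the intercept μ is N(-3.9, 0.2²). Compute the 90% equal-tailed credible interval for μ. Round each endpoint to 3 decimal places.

[-4.229, -3.571]

The posterior is symmetric, so the 90% equal-tailed interval is μ = -3.9 ± z·0.2 with z = 1.645.
Half-width: 1.645 × 0.2 = 0.329.
-3.9 − 0.329 = -4.229; -3.9 + 0.329 = -3.571.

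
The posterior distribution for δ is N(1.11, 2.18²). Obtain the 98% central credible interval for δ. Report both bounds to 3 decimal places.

[-3.961, 6.181]

The posterior is symmetric, so the 98% equal-tailed interval is δ = 1.11 ± z·2.18 with z = 2.326.
Half-width: 2.326 × 2.18 = 5.071.
1.11 − 5.071 = -3.961; 1.11 + 5.071 = 6.181.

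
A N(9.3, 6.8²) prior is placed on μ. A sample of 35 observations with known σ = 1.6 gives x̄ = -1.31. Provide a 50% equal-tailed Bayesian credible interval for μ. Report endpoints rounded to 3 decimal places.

Posterior precision = 1/6.8² + 35/1.6² = 0.0216 + 13.6719 = 13.6935, so posterior SD = 0.2702.
Posterior mean = (9.3/6.8² + 35·-1.31/1.6²) / 13.6935 = -1.2932.
Interval: -1.2932 ± 0.674 × 0.2702 → [-1.476, -1.111].

[-1.476, -1.111]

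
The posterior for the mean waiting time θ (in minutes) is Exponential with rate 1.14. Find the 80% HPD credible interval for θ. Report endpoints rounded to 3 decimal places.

[0.000, 1.412]

The exponential density is strictly decreasing on [0, ∞), so the HPD interval is anchored at 0: [0, q] with P(θ ≤ q) = 0.80.
q = −ln(1 − 0.80) / 1.14 = 1.6094 / 1.14 = 1.412.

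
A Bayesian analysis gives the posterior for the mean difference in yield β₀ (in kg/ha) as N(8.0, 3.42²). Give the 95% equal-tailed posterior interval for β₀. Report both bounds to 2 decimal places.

The posterior is symmetric, so the 95% equal-tailed interval is β₀ = 8.0 ± z·3.42 with z = 1.960.
Half-width: 1.960 × 3.42 = 6.70.
8.0 − 6.70 = 1.30; 8.0 + 6.70 = 14.70.

[1.30, 14.70]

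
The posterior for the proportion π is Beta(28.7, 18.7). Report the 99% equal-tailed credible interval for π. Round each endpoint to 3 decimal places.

Posterior: Beta(28.7, 18.7).
Equal-tailed 99% interval: the 0.005 and 0.995 quantiles of Beta(28.7, 18.7).
Posterior mean ≈ 0.605, SD ≈ 0.070; a Normal approximation gives roughly [0.425, 0.786].
Exact: F⁻¹(0.005) = 0.420; F⁻¹(0.995) = 0.775.

[0.420, 0.775]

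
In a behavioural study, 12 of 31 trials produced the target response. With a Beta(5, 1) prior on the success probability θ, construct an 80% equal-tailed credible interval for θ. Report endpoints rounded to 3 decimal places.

Posterior: Beta(5+12, 1+19) = Beta(17, 20).
Equal-tailed 80% interval: the 0.1 and 0.9 quantiles of Beta(17, 20).
Posterior mean ≈ 0.459, SD ≈ 0.081; a Normal approximation gives roughly [0.356, 0.563].
Exact: F⁻¹(0.1) = 0.355; F⁻¹(0.9) = 0.564.

[0.355, 0.564]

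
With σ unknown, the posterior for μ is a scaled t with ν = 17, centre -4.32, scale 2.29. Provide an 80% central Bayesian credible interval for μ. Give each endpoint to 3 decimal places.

The t_17 distribution is symmetric; the 80% interval is -4.32 ± t·2.29 with t_{0.9,17} = 1.333.
Half-width: 1.333 × 2.29 = 3.053.
-4.32 − 3.053 = -7.373; -4.32 + 3.053 = -1.267.

[-7.373, -1.267]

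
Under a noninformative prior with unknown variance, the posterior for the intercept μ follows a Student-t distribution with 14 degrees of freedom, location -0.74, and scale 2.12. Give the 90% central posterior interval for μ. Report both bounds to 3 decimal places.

[-4.474, 2.994]

The t_14 distribution is symmetric; the 90% interval is -0.74 ± t·2.12 with t_{0.95,14} = 1.761.
Half-width: 1.761 × 2.12 = 3.734.
-0.74 − 3.734 = -4.474; -0.74 + 3.734 = 2.994.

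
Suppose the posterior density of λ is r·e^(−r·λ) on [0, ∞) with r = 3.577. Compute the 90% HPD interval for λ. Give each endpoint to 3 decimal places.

[0.000, 0.644]

The exponential density is strictly decreasing on [0, ∞), so the HPD interval is anchored at 0: [0, q] with P(λ ≤ q) = 0.90.
q = −ln(1 − 0.90) / 3.577 = 2.3026 / 3.577 = 0.644.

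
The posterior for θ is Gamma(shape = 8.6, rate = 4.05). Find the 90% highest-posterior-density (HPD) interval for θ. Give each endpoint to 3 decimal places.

The posterior is unimodal and skewed, so the HPD interval has equal density at both endpoints and is the shortest 90% interval.
Solving f(0.960) = f(3.247) with F(3.247) − F(0.960) = 0.90 gives [0.960, 3.247].
For comparison, the equal-tailed interval is [1.088, 3.438]; the HPD is narrower and shifted toward the mode.

[0.960, 3.247]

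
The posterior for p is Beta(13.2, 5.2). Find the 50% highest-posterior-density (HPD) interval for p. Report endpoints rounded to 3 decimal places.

The posterior is unimodal and skewed, so the HPD interval has equal density at both endpoints and is the shortest 50% interval.
Solving f(0.670) = f(0.809) with F(0.809) − F(0.670) = 0.50 gives [0.670, 0.809].
For comparison, the equal-tailed interval is [0.651, 0.792]; the HPD is narrower and shifted toward the mode.

[0.670, 0.809]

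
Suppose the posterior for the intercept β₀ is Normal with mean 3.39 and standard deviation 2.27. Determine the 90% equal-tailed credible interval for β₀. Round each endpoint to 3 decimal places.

[-0.344, 7.124]

The posterior is symmetric, so the 90% equal-tailed interval is β₀ = 3.39 ± z·2.27 with z = 1.645.
Half-width: 1.645 × 2.27 = 3.734.
3.39 − 3.734 = -0.344; 3.39 + 3.734 = 7.124.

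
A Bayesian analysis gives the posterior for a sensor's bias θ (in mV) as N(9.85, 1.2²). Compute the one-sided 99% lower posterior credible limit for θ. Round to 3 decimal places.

7.058

Need L with P(θ ≥ L) = 0.99: L = 9.85 − z_{0.01}·1.2.
z = 2.326; L = 9.85 − 2.326 × 1.2 = 7.058.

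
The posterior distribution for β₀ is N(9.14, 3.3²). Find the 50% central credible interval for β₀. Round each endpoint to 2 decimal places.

[6.91, 11.37]

The posterior is symmetric, so the 50% equal-tailed interval is β₀ = 9.14 ± z·3.3 with z = 0.674.
Half-width: 0.674 × 3.3 = 2.23.
9.14 − 2.23 = 6.91; 9.14 + 2.23 = 11.37.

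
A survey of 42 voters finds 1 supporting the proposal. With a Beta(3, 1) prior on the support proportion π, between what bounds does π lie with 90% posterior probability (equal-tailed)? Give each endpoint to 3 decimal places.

Posterior: Beta(3+1, 1+41) = Beta(4, 42).
Equal-tailed 90% interval: the 0.05 and 0.95 quantiles of Beta(4, 42).
Posterior mean ≈ 0.087, SD ≈ 0.041; a Normal approximation gives roughly [0.019, 0.155].
Exact: F⁻¹(0.05) = 0.031; F⁻¹(0.95) = 0.163.

[0.031, 0.163]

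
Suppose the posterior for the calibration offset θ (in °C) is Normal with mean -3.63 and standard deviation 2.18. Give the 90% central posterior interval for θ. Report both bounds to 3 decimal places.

[-7.216, -0.044]

The posterior is symmetric, so the 90% equal-tailed interval is θ = -3.63 ± z·2.18 with z = 1.645.
Half-width: 1.645 × 2.18 = 3.586.
-3.63 − 3.586 = -7.216; -3.63 + 3.586 = -0.044.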